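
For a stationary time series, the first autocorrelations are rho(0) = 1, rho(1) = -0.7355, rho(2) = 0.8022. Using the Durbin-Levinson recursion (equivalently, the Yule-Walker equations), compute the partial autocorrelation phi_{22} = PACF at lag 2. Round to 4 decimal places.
\phi_{22} = 0.5691

The PACF at lag k is phi_{kk}, the last component of the solution
to the Yule-Walker system G_k phi = r_k where
  (G_k)_{ij} = rho(|i - j|), (r_k)_i = rho(i), i,j = 1..k.
Equivalently, Durbin-Levinson gives phi_{kk} iteratively:
  phi_{11} = rho(1)
  phi_{kk} = [rho(k) - sum_{j=1..k-1} phi_{k-1,j} rho(k-j)]
            / [1 - sum_{j=1..k-1} phi_{k-1,j} rho(j)],
  phi_{k,j} = phi_{k-1,j} - phi_{kk} phi_{k-1,k-j},  j = 1..k-1.
Step k = 1:
  phi_11 = rho(1) = -0.7355.
Step k = 2:
  phi_22 = [rho(2) - phi_11 rho(1)] / [1 - phi_11 rho(1)] = [0.8022 - (-0.7355)(-0.7355)] / [1 - (-0.7355)(-0.7355)]
         = 0.26123975 / 0.45903975 = 0.5691.
Therefore phi_{22} = 0.5691.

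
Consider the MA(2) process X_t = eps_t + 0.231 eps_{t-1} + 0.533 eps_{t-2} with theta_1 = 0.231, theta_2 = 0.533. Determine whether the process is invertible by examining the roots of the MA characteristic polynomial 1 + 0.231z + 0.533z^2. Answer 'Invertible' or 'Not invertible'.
\text{Invertible}

The MA(q) characteristic polynomial is P(z) = 1 + 0.231z + 0.533z^2.
Invertibility requires all roots to lie outside the unit circle, i.e. |z| > 1 for every root.
Set 1 + (0.231) z + (0.533) z^2 = 0, i.e. a z^2 + b z + c = 0 with a = 0.533, b = 0.231, c = 1.
Discriminant D = b^2 - 4ac = (0.231)^2 - 4*(0.533)*1 = 0.053361 - (2.132) = -2.078639.
D < 0, so the roots are the complex-conjugate pair z = (-b +/- i sqrt(-D)) / (2a) = -0.2167 +/- 1.3525i.
For a conjugate pair |z|^2 = z * conj(z) = (product of roots) = c/a = 1/(0.533) = 1.876173, so |z| = sqrt(1.876173) = 1.3697 for both roots.
Moduli of all roots: 1.3697, 1.3697.
All moduli strictly greater than 1? Yes.
Verdict: Invertible.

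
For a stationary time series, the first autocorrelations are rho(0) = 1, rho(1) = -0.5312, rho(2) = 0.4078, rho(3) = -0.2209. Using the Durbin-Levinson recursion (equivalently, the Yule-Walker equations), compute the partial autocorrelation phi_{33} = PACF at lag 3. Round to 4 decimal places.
\phi_{33} = 0.0730

The PACF at lag k is phi_{kk}, the last component of the solution
to the Yule-Walker system G_k phi = r_k where
  (G_k)_{ij} = rho(|i - j|), (r_k)_i = rho(i), i,j = 1..k.
Equivalently, Durbin-Levinson gives phi_{kk} iteratively:
  phi_{11} = rho(1)
  phi_{kk} = [rho(k) - sum_{j=1..k-1} phi_{k-1,j} rho(k-j)]
            / [1 - sum_{j=1..k-1} phi_{k-1,j} rho(j)],
  phi_{k,j} = phi_{k-1,j} - phi_{kk} phi_{k-1,k-j},  j = 1..k-1.
Step k = 1:
  phi_11 = rho(1) = -0.5312.
Step k = 2:
  phi_22 = [rho(2) - phi_11 rho(1)] / [1 - phi_11 rho(1)] = [0.4078 - (-0.5312)(-0.5312)] / [1 - (-0.5312)(-0.5312)]
         = 0.12562656 / 0.71782656 = 0.17501.
  Update: phi_21 = phi_11 - phi_22 phi_11 = -0.5312 - (0.17501)(-0.5312) = -0.438235.
Step k = 3:
  phi_33 = [rho(3) - phi_21 rho(2) - phi_22 rho(1)] / [1 - phi_21 rho(1) - phi_22 rho(2)]
    numerator   = -0.2209 - (-0.438235)(0.4078) - (0.17501)(-0.5312) = 0.0507773
    denominator = 1 - (-0.438235)(-0.5312) - (0.17501)(0.4078) = 0.6958407
  phi_33 = 0.0507773 / 0.6958407 = 0.073.
Therefore phi_{33} = 0.0730.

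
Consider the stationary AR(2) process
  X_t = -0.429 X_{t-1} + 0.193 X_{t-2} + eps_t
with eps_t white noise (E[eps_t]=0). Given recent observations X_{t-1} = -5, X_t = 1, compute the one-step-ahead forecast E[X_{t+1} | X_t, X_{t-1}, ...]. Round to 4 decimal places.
E[X_{t+1} \mid \mathcal F_t] = -1.3940

For an AR(p) model X_t = c + sum_i phi_i X_{t-i} + eps_t, the
one-step-ahead conditional mean is
  E[X_{t+1} | X_t, ...] = c + sum_i phi_i X_{t+1-i}.
Substitute known values:
  E[X_{t+1} | ...] = (-0.429) * (1) + (0.193) * (-5)
                   = -1.3940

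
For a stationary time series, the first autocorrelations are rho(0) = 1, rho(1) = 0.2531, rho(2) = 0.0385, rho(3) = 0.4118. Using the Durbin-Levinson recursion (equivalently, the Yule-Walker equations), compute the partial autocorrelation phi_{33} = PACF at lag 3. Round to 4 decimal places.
\phi_{33} = 0.4370

The PACF at lag k is phi_{kk}, the last component of the solution
to the Yule-Walker system G_k phi = r_k where
  (G_k)_{ij} = rho(|i - j|), (r_k)_i = rho(i), i,j = 1..k.
Equivalently, Durbin-Levinson gives phi_{kk} iteratively:
  phi_{11} = rho(1)
  phi_{kk} = [rho(k) - sum_{j=1..k-1} phi_{k-1,j} rho(k-j)]
            / [1 - sum_{j=1..k-1} phi_{k-1,j} rho(j)],
  phi_{k,j} = phi_{k-1,j} - phi_{kk} phi_{k-1,k-j},  j = 1..k-1.
Step k = 1:
  phi_11 = rho(1) = 0.2531.
Step k = 2:
  phi_22 = [rho(2) - phi_11 rho(1)] / [1 - phi_11 rho(1)] = [0.0385 - (0.2531)(0.2531)] / [1 - (0.2531)(0.2531)]
         = -0.02555961 / 0.93594039 = -0.027309.
  Update: phi_21 = phi_11 - phi_22 phi_11 = 0.2531 - (-0.027309)(0.2531) = 0.260012.
Step k = 3:
  phi_33 = [rho(3) - phi_21 rho(2) - phi_22 rho(1)] / [1 - phi_21 rho(1) - phi_22 rho(2)]
    numerator   = 0.4118 - (0.260012)(0.0385) - (-0.027309)(0.2531) = 0.40870145
    denominator = 1 - (0.260012)(0.2531) - (-0.027309)(0.0385) = 0.93524238
  phi_33 = 0.40870145 / 0.93524238 = 0.437.
Therefore phi_{33} = 0.4370.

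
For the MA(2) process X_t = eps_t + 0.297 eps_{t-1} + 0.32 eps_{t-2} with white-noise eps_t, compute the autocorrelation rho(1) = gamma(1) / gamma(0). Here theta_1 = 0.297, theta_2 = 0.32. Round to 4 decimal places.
\rho(1) = 0.3293

For an MA(q) process with theta_0 = 1, the autocovariance is
  gamma(k) = sigma^2 * sum_{i=0..q-k} theta_i * theta_{i+k},
and rho(k) = gamma(k) / gamma(0). Sigma^2 cancels.
  numerator   = (1)*(0.297) + (0.297)*(0.32) = 0.39204.
  denominator = (1)^2 + (0.297)^2 + (0.32)^2 = 1.190609.
  rho(1) = 0.39204 / 1.190609 = 0.3293.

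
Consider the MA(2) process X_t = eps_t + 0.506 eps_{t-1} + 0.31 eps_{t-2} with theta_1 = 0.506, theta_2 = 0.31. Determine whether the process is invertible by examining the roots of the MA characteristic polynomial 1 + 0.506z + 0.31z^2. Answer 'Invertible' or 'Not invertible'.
\text{Invertible}

The MA(q) characteristic polynomial is P(z) = 1 + 0.506z + 0.31z^2.
Invertibility requires all roots to lie outside the unit circle, i.e. |z| > 1 for every root.
Set 1 + (0.506) z + (0.31) z^2 = 0, i.e. a z^2 + b z + c = 0 with a = 0.31, b = 0.506, c = 1.
Discriminant D = b^2 - 4ac = (0.506)^2 - 4*(0.31)*1 = 0.256036 - (1.24) = -0.983964.
D < 0, so the roots are the complex-conjugate pair z = (-b +/- i sqrt(-D)) / (2a) = -0.8161 +/- 1.5999i.
For a conjugate pair |z|^2 = z * conj(z) = (product of roots) = c/a = 1/(0.31) = 3.225806, so |z| = sqrt(3.225806) = 1.7961 for both roots.
Moduli of all roots: 1.7961, 1.7961.
All moduli strictly greater than 1? Yes.
Verdict: Invertible.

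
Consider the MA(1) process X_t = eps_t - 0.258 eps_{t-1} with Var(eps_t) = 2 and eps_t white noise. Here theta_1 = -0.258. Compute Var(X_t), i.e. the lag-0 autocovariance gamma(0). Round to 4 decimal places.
\gamma(0) = 2.1331

For an MA(q) process X_t = eps_t + sum_i theta_i eps_{t-i} with
Var(eps_t) = sigma^2, the variance is
  gamma(0) = sigma^2 * (1 + sum_i theta_i^2).
  sum_i theta_i^2 = (-0.258)^2 = 0.066564.
  gamma(0) = 2 * (1 + 0.066564) = 2 * 1.066564 = 2.133128, which rounds to 2.1331.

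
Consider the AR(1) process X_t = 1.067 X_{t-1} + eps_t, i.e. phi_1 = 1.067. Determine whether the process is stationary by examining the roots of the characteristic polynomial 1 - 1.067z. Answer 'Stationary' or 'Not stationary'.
\text{Not stationary}

The AR(p) characteristic polynomial is P(z) = 1 - 1.067z.
Stationarity requires all roots to lie outside the unit circle, i.e. |z| > 1 for every root.
This is linear in z: 1 + (-1.067) z = 0  =>  z = -1/(-1.067) = 0.937207,  |z| = 0.937207.
Moduli of all roots: 0.9372.
All moduli strictly greater than 1? No.
Verdict: Not stationary.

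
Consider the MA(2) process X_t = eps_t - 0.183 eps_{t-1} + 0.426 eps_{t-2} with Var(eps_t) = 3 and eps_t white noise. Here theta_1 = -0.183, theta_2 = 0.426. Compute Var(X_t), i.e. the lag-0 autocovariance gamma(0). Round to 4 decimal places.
\gamma(0) = 3.6449

For an MA(q) process X_t = eps_t + sum_i theta_i eps_{t-i} with
Var(eps_t) = sigma^2, the variance is
  gamma(0) = sigma^2 * (1 + sum_i theta_i^2).
  sum_i theta_i^2 = (-0.183)^2 + (0.426)^2 = 0.033489 + 0.181476 = 0.214965.
  gamma(0) = 3 * (1 + 0.214965) = 3 * 1.214965 = 3.644895, which rounds to 3.6449.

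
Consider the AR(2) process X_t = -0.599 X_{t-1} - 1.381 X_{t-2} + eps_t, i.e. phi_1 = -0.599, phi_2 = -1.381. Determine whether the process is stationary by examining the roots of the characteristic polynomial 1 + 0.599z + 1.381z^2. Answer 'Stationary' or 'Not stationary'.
\text{Not stationary}

The AR(p) characteristic polynomial is P(z) = 1 + 0.599z + 1.381z^2.
Stationarity requires all roots to lie outside the unit circle, i.e. |z| > 1 for every root.
Set 1 + (0.599) z + (1.381) z^2 = 0, i.e. a z^2 + b z + c = 0 with a = 1.381, b = 0.599, c = 1.
Discriminant D = b^2 - 4ac = (0.599)^2 - 4*(1.381)*1 = 0.358801 - (5.524) = -5.165199.
D < 0, so the roots are the complex-conjugate pair z = (-b +/- i sqrt(-D)) / (2a) = -0.2169 +/- 0.8228i.
For a conjugate pair |z|^2 = z * conj(z) = (product of roots) = c/a = 1/(1.381) = 0.724113, so |z| = sqrt(0.724113) = 0.8509 for both roots.
Moduli of all roots: 0.8509, 0.8509.
All moduli strictly greater than 1? No.
Verdict: Not stationary.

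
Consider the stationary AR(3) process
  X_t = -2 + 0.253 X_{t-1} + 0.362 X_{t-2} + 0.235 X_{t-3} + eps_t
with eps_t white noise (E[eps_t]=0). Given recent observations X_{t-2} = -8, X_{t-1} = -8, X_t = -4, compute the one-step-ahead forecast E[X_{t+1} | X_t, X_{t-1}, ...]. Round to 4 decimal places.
E[X_{t+1} \mid \mathcal F_t] = -7.7880

For an AR(p) model X_t = c + sum_i phi_i X_{t-i} + eps_t, the
one-step-ahead conditional mean is
  E[X_{t+1} | X_t, ...] = c + sum_i phi_i X_{t+1-i}.
Substitute known values:
  E[X_{t+1} | ...] = -2 + (0.253) * (-4) + (0.362) * (-8) + (0.235) * (-8)
                   = -7.7880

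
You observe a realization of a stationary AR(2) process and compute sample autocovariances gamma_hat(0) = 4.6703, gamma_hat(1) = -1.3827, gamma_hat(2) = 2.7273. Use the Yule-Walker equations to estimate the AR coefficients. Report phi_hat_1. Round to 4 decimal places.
\hat\phi_{1} = -0.1350

The Yule-Walker equations for an AR(p) process read, in matrix form,
  Gamma_p phi = r_p,   with   (Gamma_p)_{ij} = gamma(|i - j|),
                       (r_p)_i = gamma(i),   i,j = 1..p.
Substitute the sample gammas (Toeplitz matrix and right-hand side of size 2):
  Gamma_p = [[4.6703, -1.3827], [-1.3827, 4.6703]]
  r_p     = [-1.3827, 2.7273]
Written out:
  4.6703 phi_1 - 1.3827 phi_2 = -1.3827
  -1.3827 phi_1 + 4.6703 phi_2 = 2.7273
Solve by Cramer's rule:
  det = gamma(0)^2 - gamma(1)^2 = (4.6703)^2 - (-1.3827)^2 = 21.81170209 - 1.91185929 = 19.8998428
  phi_hat_1 = [gamma(1) gamma(0) - gamma(1) gamma(2)] / det = [(-1.3827)(4.6703) - (-1.3827)(2.7273)] / 19.8998428 = -2.6865861 / 19.8998428 = -0.135
  phi_hat_2 = [gamma(0) gamma(2) - gamma(1)^2] / det = [(4.6703)(2.7273) - (-1.3827)^2] / 19.8998428 = 10.8254499 / 19.8998428 = 0.544
So phi_hat = [-0.1350, 0.5440].
Therefore phi_hat_1 = -0.1350.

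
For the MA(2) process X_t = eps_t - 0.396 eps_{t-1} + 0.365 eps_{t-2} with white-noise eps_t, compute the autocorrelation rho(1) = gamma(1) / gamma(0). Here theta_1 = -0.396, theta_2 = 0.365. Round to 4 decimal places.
\rho(1) = -0.4190

For an MA(q) process with theta_0 = 1, the autocovariance is
  gamma(k) = sigma^2 * sum_{i=0..q-k} theta_i * theta_{i+k},
and rho(k) = gamma(k) / gamma(0). Sigma^2 cancels.
  numerator   = (1)*(-0.396) + (-0.396)*(0.365) = -0.54054.
  denominator = (1)^2 + (-0.396)^2 + (0.365)^2 = 1.290041.
  rho(1) = -0.54054 / 1.290041 = -0.4190.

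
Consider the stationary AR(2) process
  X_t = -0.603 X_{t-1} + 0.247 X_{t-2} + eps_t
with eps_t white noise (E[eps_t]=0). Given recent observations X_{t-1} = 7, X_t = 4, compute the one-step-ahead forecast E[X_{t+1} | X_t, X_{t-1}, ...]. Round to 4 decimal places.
E[X_{t+1} \mid \mathcal F_t] = -0.6830

For an AR(p) model X_t = c + sum_i phi_i X_{t-i} + eps_t, the
one-step-ahead conditional mean is
  E[X_{t+1} | X_t, ...] = c + sum_i phi_i X_{t+1-i}.
Substitute known values:
  E[X_{t+1} | ...] = (-0.603) * (4) + (0.247) * (7)
                   = -0.6830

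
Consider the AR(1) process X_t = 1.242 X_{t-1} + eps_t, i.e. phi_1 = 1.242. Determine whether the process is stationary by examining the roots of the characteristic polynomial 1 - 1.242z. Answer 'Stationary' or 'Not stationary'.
\text{Not stationary}

The AR(p) characteristic polynomial is P(z) = 1 - 1.242z.
Stationarity requires all roots to lie outside the unit circle, i.e. |z| > 1 for every root.
This is linear in z: 1 + (-1.242) z = 0  =>  z = -1/(-1.242) = 0.805153,  |z| = 0.805153.
Moduli of all roots: 0.8052.
All moduli strictly greater than 1? No.
Verdict: Not stationary.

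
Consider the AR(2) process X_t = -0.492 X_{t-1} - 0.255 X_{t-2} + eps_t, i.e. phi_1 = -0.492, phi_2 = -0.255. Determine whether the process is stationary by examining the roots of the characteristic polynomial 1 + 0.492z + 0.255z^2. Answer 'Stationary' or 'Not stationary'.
\text{Stationary}

The AR(p) characteristic polynomial is P(z) = 1 + 0.492z + 0.255z^2.
Stationarity requires all roots to lie outside the unit circle, i.e. |z| > 1 for every root.
Set 1 + (0.492) z + (0.255) z^2 = 0, i.e. a z^2 + b z + c = 0 with a = 0.255, b = 0.492, c = 1.
Discriminant D = b^2 - 4ac = (0.492)^2 - 4*(0.255)*1 = 0.242064 - (1.02) = -0.777936.
D < 0, so the roots are the complex-conjugate pair z = (-b +/- i sqrt(-D)) / (2a) = -0.9647 +/- 1.7294i.
For a conjugate pair |z|^2 = z * conj(z) = (product of roots) = c/a = 1/(0.255) = 3.921569, so |z| = sqrt(3.921569) = 1.9803 for both roots.
Moduli of all roots: 1.9803, 1.9803.
All moduli strictly greater than 1? Yes.
Verdict: Stationary.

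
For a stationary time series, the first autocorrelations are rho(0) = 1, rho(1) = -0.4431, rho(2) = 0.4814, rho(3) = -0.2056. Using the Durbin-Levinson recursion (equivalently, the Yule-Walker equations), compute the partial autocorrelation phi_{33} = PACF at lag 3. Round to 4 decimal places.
\phi_{33} = 0.1270

The PACF at lag k is phi_{kk}, the last component of the solution
to the Yule-Walker system G_k phi = r_k where
  (G_k)_{ij} = rho(|i - j|), (r_k)_i = rho(i), i,j = 1..k.
Equivalently, Durbin-Levinson gives phi_{kk} iteratively:
  phi_{11} = rho(1)
  phi_{kk} = [rho(k) - sum_{j=1..k-1} phi_{k-1,j} rho(k-j)]
            / [1 - sum_{j=1..k-1} phi_{k-1,j} rho(j)],
  phi_{k,j} = phi_{k-1,j} - phi_{kk} phi_{k-1,k-j},  j = 1..k-1.
Step k = 1:
  phi_11 = rho(1) = -0.4431.
Step k = 2:
  phi_22 = [rho(2) - phi_11 rho(1)] / [1 - phi_11 rho(1)] = [0.4814 - (-0.4431)(-0.4431)] / [1 - (-0.4431)(-0.4431)]
         = 0.28506239 / 0.80366239 = 0.354704.
  Update: phi_21 = phi_11 - phi_22 phi_11 = -0.4431 - (0.354704)(-0.4431) = -0.285931.
Step k = 3:
  phi_33 = [rho(3) - phi_21 rho(2) - phi_22 rho(1)] / [1 - phi_21 rho(1) - phi_22 rho(2)]
    numerator   = -0.2056 - (-0.285931)(0.4814) - (0.354704)(-0.4431) = 0.0892164
    denominator = 1 - (-0.285931)(-0.4431) - (0.354704)(0.4814) = 0.70254958
  phi_33 = 0.0892164 / 0.70254958 = 0.127.
Therefore phi_{33} = 0.1270.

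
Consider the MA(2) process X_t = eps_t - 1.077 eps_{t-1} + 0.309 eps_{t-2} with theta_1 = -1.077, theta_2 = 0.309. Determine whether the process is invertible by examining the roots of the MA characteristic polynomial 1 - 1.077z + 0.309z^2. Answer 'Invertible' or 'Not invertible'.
\text{Invertible}

The MA(q) characteristic polynomial is P(z) = 1 - 1.077z + 0.309z^2.
Invertibility requires all roots to lie outside the unit circle, i.e. |z| > 1 for every root.
Set 1 + (-1.077) z + (0.309) z^2 = 0, i.e. a z^2 + b z + c = 0 with a = 0.309, b = -1.077, c = 1.
Discriminant D = b^2 - 4ac = (-1.077)^2 - 4*(0.309)*1 = 1.159929 - (1.236) = -0.076071.
D < 0, so the roots are the complex-conjugate pair z = (-b +/- i sqrt(-D)) / (2a) = 1.7427 +/- 0.4463i.
For a conjugate pair |z|^2 = z * conj(z) = (product of roots) = c/a = 1/(0.309) = 3.236246, so |z| = sqrt(3.236246) = 1.799 for both roots.
Moduli of all roots: 1.7990, 1.7990.
All moduli strictly greater than 1? Yes.
Verdict: Invertible.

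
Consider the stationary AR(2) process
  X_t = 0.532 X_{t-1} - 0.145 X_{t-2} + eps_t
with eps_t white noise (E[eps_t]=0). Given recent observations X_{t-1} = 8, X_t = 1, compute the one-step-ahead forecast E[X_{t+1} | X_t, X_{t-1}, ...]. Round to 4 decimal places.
E[X_{t+1} \mid \mathcal F_t] = -0.6280

For an AR(p) model X_t = c + sum_i phi_i X_{t-i} + eps_t, the
one-step-ahead conditional mean is
  E[X_{t+1} | X_t, ...] = c + sum_i phi_i X_{t+1-i}.
Substitute known values:
  E[X_{t+1} | ...] = (0.532) * (1) + (-0.145) * (8)
                   = -0.6280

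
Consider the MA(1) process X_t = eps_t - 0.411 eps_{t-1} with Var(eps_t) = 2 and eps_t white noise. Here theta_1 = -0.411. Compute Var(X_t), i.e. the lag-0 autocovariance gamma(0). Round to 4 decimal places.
\gamma(0) = 2.3378

For an MA(q) process X_t = eps_t + sum_i theta_i eps_{t-i} with
Var(eps_t) = sigma^2, the variance is
  gamma(0) = sigma^2 * (1 + sum_i theta_i^2).
  sum_i theta_i^2 = (-0.411)^2 = 0.168921.
  gamma(0) = 2 * (1 + 0.168921) = 2 * 1.168921 = 2.337842, which rounds to 2.3378.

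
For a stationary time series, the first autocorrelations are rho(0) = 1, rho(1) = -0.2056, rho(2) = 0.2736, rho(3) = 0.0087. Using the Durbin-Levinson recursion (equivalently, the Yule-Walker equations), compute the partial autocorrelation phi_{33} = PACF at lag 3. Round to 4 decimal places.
\phi_{33} = 0.1120

The PACF at lag k is phi_{kk}, the last component of the solution
to the Yule-Walker system G_k phi = r_k where
  (G_k)_{ij} = rho(|i - j|), (r_k)_i = rho(i), i,j = 1..k.
Equivalently, Durbin-Levinson gives phi_{kk} iteratively:
  phi_{11} = rho(1)
  phi_{kk} = [rho(k) - sum_{j=1..k-1} phi_{k-1,j} rho(k-j)]
            / [1 - sum_{j=1..k-1} phi_{k-1,j} rho(j)],
  phi_{k,j} = phi_{k-1,j} - phi_{kk} phi_{k-1,k-j},  j = 1..k-1.
Step k = 1:
  phi_11 = rho(1) = -0.2056.
Step k = 2:
  phi_22 = [rho(2) - phi_11 rho(1)] / [1 - phi_11 rho(1)] = [0.2736 - (-0.2056)(-0.2056)] / [1 - (-0.2056)(-0.2056)]
         = 0.23132864 / 0.95772864 = 0.241539.
  Update: phi_21 = phi_11 - phi_22 phi_11 = -0.2056 - (0.241539)(-0.2056) = -0.15594.
Step k = 3:
  phi_33 = [rho(3) - phi_21 rho(2) - phi_22 rho(1)] / [1 - phi_21 rho(1) - phi_22 rho(2)]
    numerator   = 0.0087 - (-0.15594)(0.2736) - (0.241539)(-0.2056) = 0.10102546
    denominator = 1 - (-0.15594)(-0.2056) - (0.241539)(0.2736) = 0.90185379
  phi_33 = 0.10102546 / 0.90185379 = 0.112.
Therefore phi_{33} = 0.1120.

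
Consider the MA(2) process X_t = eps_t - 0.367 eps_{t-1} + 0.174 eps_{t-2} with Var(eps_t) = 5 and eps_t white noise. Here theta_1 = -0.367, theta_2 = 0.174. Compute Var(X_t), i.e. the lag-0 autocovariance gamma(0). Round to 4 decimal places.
\gamma(0) = 5.8248

For an MA(q) process X_t = eps_t + sum_i theta_i eps_{t-i} with
Var(eps_t) = sigma^2, the variance is
  gamma(0) = sigma^2 * (1 + sum_i theta_i^2).
  sum_i theta_i^2 = (-0.367)^2 + (0.174)^2 = 0.134689 + 0.030276 = 0.164965.
  gamma(0) = 5 * (1 + 0.164965) = 5 * 1.164965 = 5.824825, which rounds to 5.8248.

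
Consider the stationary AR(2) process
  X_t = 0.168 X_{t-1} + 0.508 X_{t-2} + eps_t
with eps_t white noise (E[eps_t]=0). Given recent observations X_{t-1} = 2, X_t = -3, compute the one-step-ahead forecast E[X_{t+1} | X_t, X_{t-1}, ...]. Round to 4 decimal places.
E[X_{t+1} \mid \mathcal F_t] = 0.5120

For an AR(p) model X_t = c + sum_i phi_i X_{t-i} + eps_t, the
one-step-ahead conditional mean is
  E[X_{t+1} | X_t, ...] = c + sum_i phi_i X_{t+1-i}.
Substitute known values:
  E[X_{t+1} | ...] = (0.168) * (-3) + (0.508) * (2)
                   = 0.5120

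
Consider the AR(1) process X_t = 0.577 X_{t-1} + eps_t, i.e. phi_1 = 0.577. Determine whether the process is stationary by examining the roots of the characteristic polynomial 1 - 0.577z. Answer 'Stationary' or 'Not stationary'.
\text{Stationary}

The AR(p) characteristic polynomial is P(z) = 1 - 0.577z.
Stationarity requires all roots to lie outside the unit circle, i.e. |z| > 1 for every root.
This is linear in z: 1 + (-0.577) z = 0  =>  z = -1/(-0.577) = 1.733102,  |z| = 1.733102.
Moduli of all roots: 1.7331.
All moduli strictly greater than 1? Yes.
Verdict: Stationary.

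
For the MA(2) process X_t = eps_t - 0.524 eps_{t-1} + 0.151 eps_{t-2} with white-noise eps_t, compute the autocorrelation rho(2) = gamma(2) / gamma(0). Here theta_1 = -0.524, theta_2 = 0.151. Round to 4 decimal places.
\rho(2) = 0.1164

For an MA(q) process with theta_0 = 1, the autocovariance is
  gamma(k) = sigma^2 * sum_{i=0..q-k} theta_i * theta_{i+k},
and rho(k) = gamma(k) / gamma(0). Sigma^2 cancels.
  numerator   = (1)*(0.151) = 0.151.
  denominator = (1)^2 + (-0.524)^2 + (0.151)^2 = 1.297377.
  rho(2) = 0.151 / 1.297377 = 0.1164.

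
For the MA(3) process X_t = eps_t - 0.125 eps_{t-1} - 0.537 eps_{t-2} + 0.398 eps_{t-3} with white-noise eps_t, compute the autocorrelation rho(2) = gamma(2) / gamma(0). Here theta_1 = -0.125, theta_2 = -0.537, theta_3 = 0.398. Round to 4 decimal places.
\rho(2) = -0.4012

For an MA(q) process with theta_0 = 1, the autocovariance is
  gamma(k) = sigma^2 * sum_{i=0..q-k} theta_i * theta_{i+k},
and rho(k) = gamma(k) / gamma(0). Sigma^2 cancels.
  numerator   = (1)*(-0.537) + (-0.125)*(0.398) = -0.58675.
  denominator = (1)^2 + (-0.125)^2 + (-0.537)^2 + (0.398)^2 = 1.462398.
  rho(2) = -0.58675 / 1.462398 = -0.4012.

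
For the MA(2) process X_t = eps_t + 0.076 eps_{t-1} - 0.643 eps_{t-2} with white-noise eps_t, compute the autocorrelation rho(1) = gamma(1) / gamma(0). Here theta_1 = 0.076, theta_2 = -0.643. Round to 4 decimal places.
\rho(1) = 0.0191

For an MA(q) process with theta_0 = 1, the autocovariance is
  gamma(k) = sigma^2 * sum_{i=0..q-k} theta_i * theta_{i+k},
and rho(k) = gamma(k) / gamma(0). Sigma^2 cancels.
  numerator   = (1)*(0.076) + (0.076)*(-0.643) = 0.027132.
  denominator = (1)^2 + (0.076)^2 + (-0.643)^2 = 1.419225.
  rho(1) = 0.027132 / 1.419225 = 0.0191.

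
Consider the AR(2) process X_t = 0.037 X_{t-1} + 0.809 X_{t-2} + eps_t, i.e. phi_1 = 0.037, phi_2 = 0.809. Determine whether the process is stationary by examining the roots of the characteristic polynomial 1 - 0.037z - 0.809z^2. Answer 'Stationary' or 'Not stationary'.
\text{Stationary}

The AR(p) characteristic polynomial is P(z) = 1 - 0.037z - 0.809z^2.
Stationarity requires all roots to lie outside the unit circle, i.e. |z| > 1 for every root.
Set 1 + (-0.037) z + (-0.809) z^2 = 0, i.e. a z^2 + b z + c = 0 with a = -0.809, b = -0.037, c = 1.
Discriminant D = b^2 - 4ac = (-0.037)^2 - 4*(-0.809)*1 = 0.001369 - (-3.236) = 3.237369.
D >= 0, so the roots are real: z = (-b +/- sqrt(D)) / (2a) = (0.037 +/- 1.799269) / (-1.618).
  z_1 = (0.037 + 1.799269) / (-1.618) = -1.1349,   |z_1| = 1.1349.
  z_2 = (0.037 - 1.799269) / (-1.618) = 1.0892,   |z_2| = 1.0892.
Moduli of all roots: 1.1349, 1.0892.
All moduli strictly greater than 1? Yes.
Verdict: Stationary.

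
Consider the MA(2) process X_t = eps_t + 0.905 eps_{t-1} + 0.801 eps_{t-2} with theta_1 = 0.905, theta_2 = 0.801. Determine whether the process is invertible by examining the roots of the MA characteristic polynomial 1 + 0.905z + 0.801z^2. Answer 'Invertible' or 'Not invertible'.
\text{Invertible}

The MA(q) characteristic polynomial is P(z) = 1 + 0.905z + 0.801z^2.
Invertibility requires all roots to lie outside the unit circle, i.e. |z| > 1 for every root.
Set 1 + (0.905) z + (0.801) z^2 = 0, i.e. a z^2 + b z + c = 0 with a = 0.801, b = 0.905, c = 1.
Discriminant D = b^2 - 4ac = (0.905)^2 - 4*(0.801)*1 = 0.819025 - (3.204) = -2.384975.
D < 0, so the roots are the complex-conjugate pair z = (-b +/- i sqrt(-D)) / (2a) = -0.5649 +/- 0.964i.
For a conjugate pair |z|^2 = z * conj(z) = (product of roots) = c/a = 1/(0.801) = 1.248439, so |z| = sqrt(1.248439) = 1.1173 for both roots.
Moduli of all roots: 1.1173, 1.1173.
All moduli strictly greater than 1? Yes.
Verdict: Invertible.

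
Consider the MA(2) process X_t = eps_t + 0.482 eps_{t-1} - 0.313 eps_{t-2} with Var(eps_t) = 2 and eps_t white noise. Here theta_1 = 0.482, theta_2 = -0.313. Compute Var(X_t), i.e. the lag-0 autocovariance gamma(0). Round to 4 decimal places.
\gamma(0) = 2.6606

For an MA(q) process X_t = eps_t + sum_i theta_i eps_{t-i} with
Var(eps_t) = sigma^2, the variance is
  gamma(0) = sigma^2 * (1 + sum_i theta_i^2).
  sum_i theta_i^2 = (0.482)^2 + (-0.313)^2 = 0.232324 + 0.097969 = 0.330293.
  gamma(0) = 2 * (1 + 0.330293) = 2 * 1.330293 = 2.660586, which rounds to 2.6606.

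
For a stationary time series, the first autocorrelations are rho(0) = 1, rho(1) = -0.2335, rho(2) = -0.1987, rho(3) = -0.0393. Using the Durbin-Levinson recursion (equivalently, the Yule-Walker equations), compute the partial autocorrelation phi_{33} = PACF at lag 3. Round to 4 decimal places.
\phi_{33} = -0.1831

The PACF at lag k is phi_{kk}, the last component of the solution
to the Yule-Walker system G_k phi = r_k where
  (G_k)_{ij} = rho(|i - j|), (r_k)_i = rho(i), i,j = 1..k.
Equivalently, Durbin-Levinson gives phi_{kk} iteratively:
  phi_{11} = rho(1)
  phi_{kk} = [rho(k) - sum_{j=1..k-1} phi_{k-1,j} rho(k-j)]
            / [1 - sum_{j=1..k-1} phi_{k-1,j} rho(j)],
  phi_{k,j} = phi_{k-1,j} - phi_{kk} phi_{k-1,k-j},  j = 1..k-1.
Step k = 1:
  phi_11 = rho(1) = -0.2335.
Step k = 2:
  phi_22 = [rho(2) - phi_11 rho(1)] / [1 - phi_11 rho(1)] = [-0.1987 - (-0.2335)(-0.2335)] / [1 - (-0.2335)(-0.2335)]
         = -0.25322225 / 0.94547775 = -0.267825.
  Update: phi_21 = phi_11 - phi_22 phi_11 = -0.2335 - (-0.267825)(-0.2335) = -0.296037.
Step k = 3:
  phi_33 = [rho(3) - phi_21 rho(2) - phi_22 rho(1)] / [1 - phi_21 rho(1) - phi_22 rho(2)]
    numerator   = -0.0393 - (-0.296037)(-0.1987) - (-0.267825)(-0.2335) = -0.16065962
    denominator = 1 - (-0.296037)(-0.2335) - (-0.267825)(-0.1987) = 0.87765859
  phi_33 = -0.16065962 / 0.87765859 = -0.1831.
Therefore phi_{33} = -0.1831.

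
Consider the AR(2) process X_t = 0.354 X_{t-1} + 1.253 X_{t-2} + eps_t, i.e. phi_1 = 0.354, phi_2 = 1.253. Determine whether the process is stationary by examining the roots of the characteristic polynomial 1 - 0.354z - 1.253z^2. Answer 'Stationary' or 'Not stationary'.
\text{Not stationary}

The AR(p) characteristic polynomial is P(z) = 1 - 0.354z - 1.253z^2.
Stationarity requires all roots to lie outside the unit circle, i.e. |z| > 1 for every root.
Set 1 + (-0.354) z + (-1.253) z^2 = 0, i.e. a z^2 + b z + c = 0 with a = -1.253, b = -0.354, c = 1.
Discriminant D = b^2 - 4ac = (-0.354)^2 - 4*(-1.253)*1 = 0.125316 - (-5.012) = 5.137316.
D >= 0, so the roots are real: z = (-b +/- sqrt(D)) / (2a) = (0.354 +/- 2.266565) / (-2.506).
  z_1 = (0.354 + 2.266565) / (-2.506) = -1.0457,   |z_1| = 1.0457.
  z_2 = (0.354 - 2.266565) / (-2.506) = 0.7632,   |z_2| = 0.7632.
Moduli of all roots: 1.0457, 0.7632.
All moduli strictly greater than 1? No.
Verdict: Not stationary.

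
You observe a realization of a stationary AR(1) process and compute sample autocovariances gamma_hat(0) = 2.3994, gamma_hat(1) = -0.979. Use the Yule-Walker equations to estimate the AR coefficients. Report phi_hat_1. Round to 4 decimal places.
\hat\phi_{1} = -0.4080

The Yule-Walker equations for an AR(p) process read, in matrix form,
  Gamma_p phi = r_p,   with   (Gamma_p)_{ij} = gamma(|i - j|),
                       (r_p)_i = gamma(i),   i,j = 1..p.
Substitute the sample gammas (Toeplitz matrix and right-hand side of size 1):
  Gamma_p = [[2.3994]]
  r_p     = [-0.979]
With p = 1 this is the single equation gamma(0) phi_1 = gamma(1):
  phi_hat_1 = gamma(1) / gamma(0) = -0.979 / 2.3994 = -0.4080.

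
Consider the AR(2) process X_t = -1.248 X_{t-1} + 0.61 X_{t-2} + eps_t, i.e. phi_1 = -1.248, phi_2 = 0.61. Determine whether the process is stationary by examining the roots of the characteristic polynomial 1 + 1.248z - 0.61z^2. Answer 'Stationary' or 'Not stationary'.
\text{Not stationary}

The AR(p) characteristic polynomial is P(z) = 1 + 1.248z - 0.61z^2.
Stationarity requires all roots to lie outside the unit circle, i.e. |z| > 1 for every root.
Set 1 + (1.248) z + (-0.61) z^2 = 0, i.e. a z^2 + b z + c = 0 with a = -0.61, b = 1.248, c = 1.
Discriminant D = b^2 - 4ac = (1.248)^2 - 4*(-0.61)*1 = 1.557504 - (-2.44) = 3.997504.
D >= 0, so the roots are real: z = (-b +/- sqrt(D)) / (2a) = (-1.248 +/- 1.999376) / (-1.22).
  z_1 = (-1.248 + 1.999376) / (-1.22) = -0.6159,   |z_1| = 0.6159.
  z_2 = (-1.248 - 1.999376) / (-1.22) = 2.6618,   |z_2| = 2.6618.
Moduli of all roots: 0.6159, 2.6618.
All moduli strictly greater than 1? No.
Verdict: Not stationary.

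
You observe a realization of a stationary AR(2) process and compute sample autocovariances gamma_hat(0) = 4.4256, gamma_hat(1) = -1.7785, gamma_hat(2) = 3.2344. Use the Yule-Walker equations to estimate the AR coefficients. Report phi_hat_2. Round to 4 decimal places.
\hat\phi_{2} = 0.6790

The Yule-Walker equations for an AR(p) process read, in matrix form,
  Gamma_p phi = r_p,   with   (Gamma_p)_{ij} = gamma(|i - j|),
                       (r_p)_i = gamma(i),   i,j = 1..p.
Substitute the sample gammas (Toeplitz matrix and right-hand side of size 2):
  Gamma_p = [[4.4256, -1.7785], [-1.7785, 4.4256]]
  r_p     = [-1.7785, 3.2344]
Written out:
  4.4256 phi_1 - 1.7785 phi_2 = -1.7785
  -1.7785 phi_1 + 4.4256 phi_2 = 3.2344
Solve by Cramer's rule:
  det = gamma(0)^2 - gamma(1)^2 = (4.4256)^2 - (-1.7785)^2 = 19.58593536 - 3.16306225 = 16.42287311
  phi_hat_1 = [gamma(1) gamma(0) - gamma(1) gamma(2)] / det = [(-1.7785)(4.4256) - (-1.7785)(3.2344)] / 16.42287311 = -2.1185492 / 16.42287311 = -0.129
  phi_hat_2 = [gamma(0) gamma(2) - gamma(1)^2] / det = [(4.4256)(3.2344) - (-1.7785)^2] / 16.42287311 = 11.15109839 / 16.42287311 = 0.679
So phi_hat = [-0.1290, 0.6790].
Therefore phi_hat_2 = 0.6790.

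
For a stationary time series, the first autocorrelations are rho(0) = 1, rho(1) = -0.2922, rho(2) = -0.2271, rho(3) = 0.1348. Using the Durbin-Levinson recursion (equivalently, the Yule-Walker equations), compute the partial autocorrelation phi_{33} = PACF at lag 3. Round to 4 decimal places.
\phi_{33} = -0.0669

The PACF at lag k is phi_{kk}, the last component of the solution
to the Yule-Walker system G_k phi = r_k where
  (G_k)_{ij} = rho(|i - j|), (r_k)_i = rho(i), i,j = 1..k.
Equivalently, Durbin-Levinson gives phi_{kk} iteratively:
  phi_{11} = rho(1)
  phi_{kk} = [rho(k) - sum_{j=1..k-1} phi_{k-1,j} rho(k-j)]
            / [1 - sum_{j=1..k-1} phi_{k-1,j} rho(j)],
  phi_{k,j} = phi_{k-1,j} - phi_{kk} phi_{k-1,k-j},  j = 1..k-1.
Step k = 1:
  phi_11 = rho(1) = -0.2922.
Step k = 2:
  phi_22 = [rho(2) - phi_11 rho(1)] / [1 - phi_11 rho(1)] = [-0.2271 - (-0.2922)(-0.2922)] / [1 - (-0.2922)(-0.2922)]
         = -0.31248084 / 0.91461916 = -0.341651.
  Update: phi_21 = phi_11 - phi_22 phi_11 = -0.2922 - (-0.341651)(-0.2922) = -0.392031.
Step k = 3:
  phi_33 = [rho(3) - phi_21 rho(2) - phi_22 rho(1)] / [1 - phi_21 rho(1) - phi_22 rho(2)]
    numerator   = 0.1348 - (-0.392031)(-0.2271) - (-0.341651)(-0.2922) = -0.05406064
    denominator = 1 - (-0.392031)(-0.2922) - (-0.341651)(-0.2271) = 0.80785967
  phi_33 = -0.05406064 / 0.80785967 = -0.0669.
Therefore phi_{33} = -0.0669.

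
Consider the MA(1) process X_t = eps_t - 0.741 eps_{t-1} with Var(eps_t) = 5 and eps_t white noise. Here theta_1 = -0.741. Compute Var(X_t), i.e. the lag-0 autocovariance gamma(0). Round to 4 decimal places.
\gamma(0) = 7.7454

For an MA(q) process X_t = eps_t + sum_i theta_i eps_{t-i} with
Var(eps_t) = sigma^2, the variance is
  gamma(0) = sigma^2 * (1 + sum_i theta_i^2).
  sum_i theta_i^2 = (-0.741)^2 = 0.549081.
  gamma(0) = 5 * (1 + 0.549081) = 5 * 1.549081 = 7.745405, which rounds to 7.7454.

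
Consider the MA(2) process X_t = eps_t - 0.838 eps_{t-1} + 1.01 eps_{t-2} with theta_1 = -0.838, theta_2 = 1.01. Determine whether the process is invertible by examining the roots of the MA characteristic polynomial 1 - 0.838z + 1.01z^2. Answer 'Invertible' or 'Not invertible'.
\text{Not invertible}

The MA(q) characteristic polynomial is P(z) = 1 - 0.838z + 1.01z^2.
Invertibility requires all roots to lie outside the unit circle, i.e. |z| > 1 for every root.
Set 1 + (-0.838) z + (1.01) z^2 = 0, i.e. a z^2 + b z + c = 0 with a = 1.01, b = -0.838, c = 1.
Discriminant D = b^2 - 4ac = (-0.838)^2 - 4*(1.01)*1 = 0.702244 - (4.04) = -3.337756.
D < 0, so the roots are the complex-conjugate pair z = (-b +/- i sqrt(-D)) / (2a) = 0.4149 +/- 0.9044i.
For a conjugate pair |z|^2 = z * conj(z) = (product of roots) = c/a = 1/(1.01) = 0.990099, so |z| = sqrt(0.990099) = 0.995 for both roots.
Moduli of all roots: 0.9950, 0.9950.
All moduli strictly greater than 1? No.
Verdict: Not invertible.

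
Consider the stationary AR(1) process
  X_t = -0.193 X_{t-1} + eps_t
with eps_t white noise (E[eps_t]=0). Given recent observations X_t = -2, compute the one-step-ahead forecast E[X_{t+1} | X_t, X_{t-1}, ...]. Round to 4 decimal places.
E[X_{t+1} \mid \mathcal F_t] = 0.3860

For an AR(p) model X_t = c + sum_i phi_i X_{t-i} + eps_t, the
one-step-ahead conditional mean is
  E[X_{t+1} | X_t, ...] = c + sum_i phi_i X_{t+1-i}.
Substitute known values:
  E[X_{t+1} | ...] = (-0.193) * (-2)
                   = 0.3860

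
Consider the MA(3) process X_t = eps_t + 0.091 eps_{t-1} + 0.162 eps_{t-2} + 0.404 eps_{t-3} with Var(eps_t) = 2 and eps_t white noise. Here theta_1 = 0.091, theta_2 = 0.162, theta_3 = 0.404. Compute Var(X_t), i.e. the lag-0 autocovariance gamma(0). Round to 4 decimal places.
\gamma(0) = 2.3955

For an MA(q) process X_t = eps_t + sum_i theta_i eps_{t-i} with
Var(eps_t) = sigma^2, the variance is
  gamma(0) = sigma^2 * (1 + sum_i theta_i^2).
  sum_i theta_i^2 = (0.091)^2 + (0.162)^2 + (0.404)^2 = 0.008281 + 0.026244 + 0.163216 = 0.197741.
  gamma(0) = 2 * (1 + 0.197741) = 2 * 1.197741 = 2.395482, which rounds to 2.3955.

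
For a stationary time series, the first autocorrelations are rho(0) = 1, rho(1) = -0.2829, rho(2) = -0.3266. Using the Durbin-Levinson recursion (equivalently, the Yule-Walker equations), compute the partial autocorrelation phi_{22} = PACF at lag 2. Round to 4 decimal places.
\phi_{22} = -0.4420

The PACF at lag k is phi_{kk}, the last component of the solution
to the Yule-Walker system G_k phi = r_k where
  (G_k)_{ij} = rho(|i - j|), (r_k)_i = rho(i), i,j = 1..k.
Equivalently, Durbin-Levinson gives phi_{kk} iteratively:
  phi_{11} = rho(1)
  phi_{kk} = [rho(k) - sum_{j=1..k-1} phi_{k-1,j} rho(k-j)]
            / [1 - sum_{j=1..k-1} phi_{k-1,j} rho(j)],
  phi_{k,j} = phi_{k-1,j} - phi_{kk} phi_{k-1,k-j},  j = 1..k-1.
Step k = 1:
  phi_11 = rho(1) = -0.2829.
Step k = 2:
  phi_22 = [rho(2) - phi_11 rho(1)] / [1 - phi_11 rho(1)] = [-0.3266 - (-0.2829)(-0.2829)] / [1 - (-0.2829)(-0.2829)]
         = -0.40663241 / 0.91996759 = -0.442.
Therefore phi_{22} = -0.4420.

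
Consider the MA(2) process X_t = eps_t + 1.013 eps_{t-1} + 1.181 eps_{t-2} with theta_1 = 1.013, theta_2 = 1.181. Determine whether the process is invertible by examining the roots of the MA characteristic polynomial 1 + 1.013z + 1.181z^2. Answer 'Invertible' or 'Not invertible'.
\text{Not invertible}

The MA(q) characteristic polynomial is P(z) = 1 + 1.013z + 1.181z^2.
Invertibility requires all roots to lie outside the unit circle, i.e. |z| > 1 for every root.
Set 1 + (1.013) z + (1.181) z^2 = 0, i.e. a z^2 + b z + c = 0 with a = 1.181, b = 1.013, c = 1.
Discriminant D = b^2 - 4ac = (1.013)^2 - 4*(1.181)*1 = 1.026169 - (4.724) = -3.697831.
D < 0, so the roots are the complex-conjugate pair z = (-b +/- i sqrt(-D)) / (2a) = -0.4289 +/- 0.8141i.
For a conjugate pair |z|^2 = z * conj(z) = (product of roots) = c/a = 1/(1.181) = 0.84674, so |z| = sqrt(0.84674) = 0.9202 for both roots.
Moduli of all roots: 0.9202, 0.9202.
All moduli strictly greater than 1? No.
Verdict: Not invertible.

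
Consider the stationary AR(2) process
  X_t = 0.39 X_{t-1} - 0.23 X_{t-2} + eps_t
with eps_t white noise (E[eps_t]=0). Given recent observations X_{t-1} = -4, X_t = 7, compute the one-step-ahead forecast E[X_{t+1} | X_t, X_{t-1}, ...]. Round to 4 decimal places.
E[X_{t+1} \mid \mathcal F_t] = 3.6500

For an AR(p) model X_t = c + sum_i phi_i X_{t-i} + eps_t, the
one-step-ahead conditional mean is
  E[X_{t+1} | X_t, ...] = c + sum_i phi_i X_{t+1-i}.
Substitute known values:
  E[X_{t+1} | ...] = (0.39) * (7) + (-0.23) * (-4)
                   = 3.6500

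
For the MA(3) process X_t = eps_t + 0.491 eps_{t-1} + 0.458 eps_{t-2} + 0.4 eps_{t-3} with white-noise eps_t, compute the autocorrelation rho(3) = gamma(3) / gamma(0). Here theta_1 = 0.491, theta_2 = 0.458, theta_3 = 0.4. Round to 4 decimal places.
\rho(3) = 0.2483

For an MA(q) process with theta_0 = 1, the autocovariance is
  gamma(k) = sigma^2 * sum_{i=0..q-k} theta_i * theta_{i+k},
and rho(k) = gamma(k) / gamma(0). Sigma^2 cancels.
  numerator   = (1)*(0.4) = 0.4.
  denominator = (1)^2 + (0.491)^2 + (0.458)^2 + (0.4)^2 = 1.610845.
  rho(3) = 0.4 / 1.610845 = 0.2483.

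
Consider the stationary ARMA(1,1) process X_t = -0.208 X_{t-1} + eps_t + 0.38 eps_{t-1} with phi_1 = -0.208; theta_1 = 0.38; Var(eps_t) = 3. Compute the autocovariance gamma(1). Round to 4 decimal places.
\gamma(1) = 0.4967

Multiply the model equation by X_{t-k} and take expectations. With theta_0 = psi_0 = 1 and psi_j the MA(infinity) weights, this gives
  gamma(k) - sum_i phi_i gamma(k-i) = c_k,
  c_k = sigma^2 * sum_{j=k..q} theta_j psi_{j-k}   (c_k = 0 for k > q),
using gamma(-m) = gamma(m).
psi-weights needed (psi_j = theta_j + sum_i phi_i psi_{j-i}):
  psi_1 = theta_1 + phi_1 = 0.38 + (-0.208) = 0.172
Right-hand sides:
  c_0 = sigma^2 (1 + theta_1 psi_1) = 3 * (1 + (0.38)(0.172)) = 3 * 1.06536 = 3.19608
  c_1 = sigma^2 theta_1 = 3 * (0.38) = 1.14
  c_2 = 0
Equations for k = 0 and k = 1 (AR order 1):
  gamma(0) = phi_1 gamma(1) + c_0
  gamma(1) = phi_1 gamma(0) + c_1
Substituting the second into the first: gamma(0) (1 - phi_1^2) = c_0 + phi_1 c_1, so
  gamma(0) = (c_0 + phi_1 c_1) / (1 - phi_1^2) = (3.19608 + (-0.208)(1.14)) / (1 - (-0.208)^2) = 2.95896 / 0.956736 = 3.092765.
  gamma(1) = phi_1 gamma(0) + c_1 = (-0.208)(3.092765) + (1.14) = 0.496705.
Therefore gamma(1) = 0.4967 (to 4 decimal places).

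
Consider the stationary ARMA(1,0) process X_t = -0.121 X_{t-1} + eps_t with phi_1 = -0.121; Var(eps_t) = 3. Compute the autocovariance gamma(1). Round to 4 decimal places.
\gamma(1) = -0.3684

Multiply the model equation by X_{t-k} and take expectations. With theta_0 = psi_0 = 1 and psi_j the MA(infinity) weights, this gives
  gamma(k) - sum_i phi_i gamma(k-i) = c_k,
  c_k = sigma^2 * sum_{j=k..q} theta_j psi_{j-k}   (c_k = 0 for k > q),
using gamma(-m) = gamma(m).
Pure AR (q = 0): c_0 = sigma^2 = 3, c_k = 0 for k >= 1.
Equations for k = 0 and k = 1 (AR order 1):
  gamma(0) = phi_1 gamma(1) + c_0
  gamma(1) = phi_1 gamma(0) + c_1
Substituting the second into the first: gamma(0) (1 - phi_1^2) = c_0 + phi_1 c_1, so
  gamma(0) = c_0 / (1 - phi_1^2) = 3 / (1 - (-0.121)^2) = 3 / 0.985359 = 3.044576.
  gamma(1) = phi_1 gamma(0) = (-0.121)(3.044576) = -0.368394.
Therefore gamma(1) = -0.3684 (to 4 decimal places).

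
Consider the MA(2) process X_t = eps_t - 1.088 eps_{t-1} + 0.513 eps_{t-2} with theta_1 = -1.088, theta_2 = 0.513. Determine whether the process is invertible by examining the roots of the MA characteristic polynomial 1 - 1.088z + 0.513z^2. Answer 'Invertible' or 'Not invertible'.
\text{Invertible}

The MA(q) characteristic polynomial is P(z) = 1 - 1.088z + 0.513z^2.
Invertibility requires all roots to lie outside the unit circle, i.e. |z| > 1 for every root.
Set 1 + (-1.088) z + (0.513) z^2 = 0, i.e. a z^2 + b z + c = 0 with a = 0.513, b = -1.088, c = 1.
Discriminant D = b^2 - 4ac = (-1.088)^2 - 4*(0.513)*1 = 1.183744 - (2.052) = -0.868256.
D < 0, so the roots are the complex-conjugate pair z = (-b +/- i sqrt(-D)) / (2a) = 1.0604 +/- 0.9082i.
For a conjugate pair |z|^2 = z * conj(z) = (product of roots) = c/a = 1/(0.513) = 1.949318, so |z| = sqrt(1.949318) = 1.3962 for both roots.
Moduli of all roots: 1.3962, 1.3962.
All moduli strictly greater than 1? Yes.
Verdict: Invertible.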